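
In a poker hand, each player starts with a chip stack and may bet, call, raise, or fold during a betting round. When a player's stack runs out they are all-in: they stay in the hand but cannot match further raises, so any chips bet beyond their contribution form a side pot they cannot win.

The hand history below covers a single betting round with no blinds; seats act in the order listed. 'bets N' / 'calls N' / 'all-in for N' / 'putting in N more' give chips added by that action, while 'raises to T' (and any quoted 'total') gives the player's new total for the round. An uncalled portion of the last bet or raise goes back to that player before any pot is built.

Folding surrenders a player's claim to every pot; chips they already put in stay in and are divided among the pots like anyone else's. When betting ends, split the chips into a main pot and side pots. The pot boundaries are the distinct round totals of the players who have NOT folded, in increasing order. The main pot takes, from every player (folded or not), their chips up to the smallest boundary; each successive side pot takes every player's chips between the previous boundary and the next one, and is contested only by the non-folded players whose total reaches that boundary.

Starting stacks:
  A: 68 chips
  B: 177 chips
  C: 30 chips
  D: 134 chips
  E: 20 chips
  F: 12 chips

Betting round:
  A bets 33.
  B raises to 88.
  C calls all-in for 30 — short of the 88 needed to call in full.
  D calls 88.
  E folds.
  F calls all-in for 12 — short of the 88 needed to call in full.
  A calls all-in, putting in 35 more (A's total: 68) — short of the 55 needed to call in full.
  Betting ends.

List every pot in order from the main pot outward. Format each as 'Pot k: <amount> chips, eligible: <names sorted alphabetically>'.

Pot 1: 60 chips, eligible: A, B, C, D, F
Pot 2: 72 chips, eligible: A, B, C, D
Pot 3: 114 chips, eligible: A, B, D
Pot 4: 40 chips, eligible: B, D

Derivation:
Contributions: A=68, B=88, C=30, D=88, F=12
Folded: E
Pot levels (distinct totals of non-folded players): 12, 30, 68, 88
Layer 1-12: 12 each from A, B, C, D, F = 12*5 = 60 chips; eligible A, B, C, D, F
Layer 13-30: 18 each from A, B, C, D = 18*4 = 72 chips; eligible A, B, C, D
Layer 31-68: 38 each from A, B, D = 38*3 = 114 chips; eligible A, B, D
Layer 69-88: 20 each from B, D = 20*2 = 40 chips; eligible B, D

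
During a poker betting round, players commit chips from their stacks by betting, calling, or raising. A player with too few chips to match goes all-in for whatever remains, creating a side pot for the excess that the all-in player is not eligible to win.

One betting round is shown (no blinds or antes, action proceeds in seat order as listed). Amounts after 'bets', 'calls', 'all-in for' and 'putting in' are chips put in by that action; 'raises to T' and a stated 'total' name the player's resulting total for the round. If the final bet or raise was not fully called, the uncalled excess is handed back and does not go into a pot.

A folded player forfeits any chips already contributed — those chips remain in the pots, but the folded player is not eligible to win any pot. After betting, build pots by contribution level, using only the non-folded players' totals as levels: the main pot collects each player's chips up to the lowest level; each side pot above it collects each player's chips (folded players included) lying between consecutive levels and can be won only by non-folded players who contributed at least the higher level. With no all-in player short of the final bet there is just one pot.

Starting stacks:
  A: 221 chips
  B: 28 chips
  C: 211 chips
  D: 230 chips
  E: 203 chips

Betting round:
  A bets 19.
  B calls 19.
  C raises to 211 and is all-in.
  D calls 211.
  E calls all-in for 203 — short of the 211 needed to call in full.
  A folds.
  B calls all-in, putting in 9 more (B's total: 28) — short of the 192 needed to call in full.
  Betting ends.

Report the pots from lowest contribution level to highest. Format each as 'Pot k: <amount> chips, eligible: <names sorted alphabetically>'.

Contributions: A=19, B=28, C=211, D=211, E=203
Folded: A
Pot levels (distinct totals of non-folded players): 28, 203, 211
Layer 1-28: A 19 + B 28 + C 28 + D 28 + E 28 = 131 chips; eligible B, C, D, E
Layer 29-203: 175 each from C, D, E = 175*3 = 525 chips; eligible C, D, E
Layer 204-211: 8 each from C, D = 8*2 = 16 chips; eligible C, D

Pot 1: 131 chips, eligible: B, C, D, E
Pot 2: 525 chips, eligible: C, D, E
Pot 3: 16 chips, eligible: C, D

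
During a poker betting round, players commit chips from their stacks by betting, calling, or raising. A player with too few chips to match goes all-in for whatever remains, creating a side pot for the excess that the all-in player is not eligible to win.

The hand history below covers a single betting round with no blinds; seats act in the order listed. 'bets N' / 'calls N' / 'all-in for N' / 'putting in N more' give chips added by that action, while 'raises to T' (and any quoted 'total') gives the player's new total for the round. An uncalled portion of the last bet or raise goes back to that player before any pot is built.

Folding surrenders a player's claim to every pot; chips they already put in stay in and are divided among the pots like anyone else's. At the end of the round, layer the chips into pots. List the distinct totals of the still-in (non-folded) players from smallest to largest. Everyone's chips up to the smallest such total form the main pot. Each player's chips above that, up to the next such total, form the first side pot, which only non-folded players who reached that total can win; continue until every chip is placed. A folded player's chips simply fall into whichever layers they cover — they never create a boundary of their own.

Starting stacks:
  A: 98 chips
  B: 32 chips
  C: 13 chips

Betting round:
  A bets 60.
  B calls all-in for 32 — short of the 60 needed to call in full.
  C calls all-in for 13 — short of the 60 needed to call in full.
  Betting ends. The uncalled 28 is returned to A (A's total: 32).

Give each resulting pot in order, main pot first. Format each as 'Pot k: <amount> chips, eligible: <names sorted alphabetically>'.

Pot 1: 39 chips, eligible: A, B, C
Pot 2: 38 chips, eligible: A, B

Derivation:
Contributions (after 28 returned to A): A=32, B=32, C=13
Pot levels (distinct totals of non-folded players): 13, 32
Layer 1-13: 13 each from A, B, C = 13*3 = 39 chips; eligible A, B, C
Layer 14-32: 19 each from A, B = 19*2 = 38 chips; eligible A, B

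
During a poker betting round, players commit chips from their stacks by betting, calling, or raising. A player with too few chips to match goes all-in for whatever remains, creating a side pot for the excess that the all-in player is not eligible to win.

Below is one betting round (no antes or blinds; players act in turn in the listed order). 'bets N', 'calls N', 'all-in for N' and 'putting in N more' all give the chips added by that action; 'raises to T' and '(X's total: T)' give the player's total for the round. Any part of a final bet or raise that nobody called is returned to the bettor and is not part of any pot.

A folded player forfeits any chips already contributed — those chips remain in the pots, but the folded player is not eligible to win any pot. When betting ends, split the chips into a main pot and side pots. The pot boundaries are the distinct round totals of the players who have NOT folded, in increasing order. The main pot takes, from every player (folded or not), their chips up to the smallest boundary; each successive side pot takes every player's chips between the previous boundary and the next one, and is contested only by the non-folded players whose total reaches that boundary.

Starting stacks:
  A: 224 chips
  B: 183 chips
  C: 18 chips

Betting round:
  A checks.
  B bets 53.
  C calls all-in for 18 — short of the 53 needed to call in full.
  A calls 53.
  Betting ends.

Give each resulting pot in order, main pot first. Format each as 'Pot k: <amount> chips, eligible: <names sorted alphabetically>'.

Contributions: A=53, B=53, C=18
Pot levels (distinct totals of non-folded players): 18, 53
Layer 1-18: 18 each from A, B, C = 18*3 = 54 chips; eligible A, B, C
Layer 19-53: 35 each from A, B = 35*2 = 70 chips; eligible A, B

Pot 1: 54 chips, eligible: A, B, C
Pot 2: 70 chips, eligible: A, B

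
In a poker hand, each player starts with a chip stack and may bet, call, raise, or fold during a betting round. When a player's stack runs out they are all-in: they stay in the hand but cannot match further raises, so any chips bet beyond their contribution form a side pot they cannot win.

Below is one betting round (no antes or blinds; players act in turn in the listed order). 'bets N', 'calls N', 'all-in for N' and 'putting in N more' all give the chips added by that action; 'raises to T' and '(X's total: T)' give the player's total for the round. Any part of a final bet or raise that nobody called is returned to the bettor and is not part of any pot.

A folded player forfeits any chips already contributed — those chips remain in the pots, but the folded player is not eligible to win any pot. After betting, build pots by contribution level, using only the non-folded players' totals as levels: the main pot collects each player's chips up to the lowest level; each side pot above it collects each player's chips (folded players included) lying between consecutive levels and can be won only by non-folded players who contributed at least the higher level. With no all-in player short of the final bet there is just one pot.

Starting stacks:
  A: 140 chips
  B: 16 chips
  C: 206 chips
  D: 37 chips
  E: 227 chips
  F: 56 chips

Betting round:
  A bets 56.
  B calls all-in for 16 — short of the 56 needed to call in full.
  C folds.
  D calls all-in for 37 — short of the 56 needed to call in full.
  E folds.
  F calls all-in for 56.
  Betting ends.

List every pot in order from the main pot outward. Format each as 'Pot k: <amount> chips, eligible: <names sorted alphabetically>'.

Pot 1: 64 chips, eligible: A, B, D, F
Pot 2: 63 chips, eligible: A, D, F
Pot 3: 38 chips, eligible: A, F

Derivation:
Contributions: A=56, B=16, D=37, F=56
Folded: C, E
Pot levels (distinct totals of non-folded players): 16, 37, 56
Layer 1-16: 16 each from A, B, D, F = 16*4 = 64 chips; eligible A, B, D, F
Layer 17-37: 21 each from A, D, F = 21*3 = 63 chips; eligible A, D, F
Layer 38-56: 19 each from A, F = 19*2 = 38 chips; eligible A, F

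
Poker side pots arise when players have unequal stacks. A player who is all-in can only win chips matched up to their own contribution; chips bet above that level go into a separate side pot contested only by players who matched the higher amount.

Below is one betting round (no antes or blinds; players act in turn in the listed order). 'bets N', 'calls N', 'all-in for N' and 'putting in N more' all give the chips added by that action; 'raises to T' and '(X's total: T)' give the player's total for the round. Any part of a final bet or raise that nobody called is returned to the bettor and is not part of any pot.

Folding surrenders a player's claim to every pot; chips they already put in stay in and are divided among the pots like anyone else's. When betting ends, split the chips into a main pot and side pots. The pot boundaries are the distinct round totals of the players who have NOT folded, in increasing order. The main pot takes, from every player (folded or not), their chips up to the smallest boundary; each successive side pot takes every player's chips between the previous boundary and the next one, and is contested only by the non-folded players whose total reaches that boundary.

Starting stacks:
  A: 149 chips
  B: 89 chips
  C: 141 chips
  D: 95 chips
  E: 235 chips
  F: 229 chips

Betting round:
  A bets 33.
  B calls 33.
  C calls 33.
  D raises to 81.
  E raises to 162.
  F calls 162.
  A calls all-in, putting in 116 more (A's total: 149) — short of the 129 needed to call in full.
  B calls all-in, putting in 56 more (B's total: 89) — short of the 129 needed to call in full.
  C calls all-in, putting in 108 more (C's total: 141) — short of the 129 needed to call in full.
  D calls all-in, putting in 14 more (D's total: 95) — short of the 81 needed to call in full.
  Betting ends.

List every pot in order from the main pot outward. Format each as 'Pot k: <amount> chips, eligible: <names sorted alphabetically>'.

Contributions: A=149, B=89, C=141, D=95, E=162, F=162
Pot levels (distinct totals of non-folded players): 89, 95, 141, 149, 162
Layer 1-89: 89 each from A, B, C, D, E, F = 89*6 = 534 chips; eligible A, B, C, D, E, F
Layer 90-95: 6 each from A, C, D, E, F = 6*5 = 30 chips; eligible A, C, D, E, F
Layer 96-141: 46 each from A, C, E, F = 46*4 = 184 chips; eligible A, C, E, F
Layer 142-149: 8 each from A, E, F = 8*3 = 24 chips; eligible A, E, F
Layer 150-162: 13 each from E, F = 13*2 = 26 chips; eligible E, F

Pot 1: 534 chips, eligible: A, B, C, D, E, F
Pot 2: 30 chips, eligible: A, C, D, E, F
Pot 3: 184 chips, eligible: A, C, E, F
Pot 4: 24 chips, eligible: A, E, F
Pot 5: 26 chips, eligible: E, F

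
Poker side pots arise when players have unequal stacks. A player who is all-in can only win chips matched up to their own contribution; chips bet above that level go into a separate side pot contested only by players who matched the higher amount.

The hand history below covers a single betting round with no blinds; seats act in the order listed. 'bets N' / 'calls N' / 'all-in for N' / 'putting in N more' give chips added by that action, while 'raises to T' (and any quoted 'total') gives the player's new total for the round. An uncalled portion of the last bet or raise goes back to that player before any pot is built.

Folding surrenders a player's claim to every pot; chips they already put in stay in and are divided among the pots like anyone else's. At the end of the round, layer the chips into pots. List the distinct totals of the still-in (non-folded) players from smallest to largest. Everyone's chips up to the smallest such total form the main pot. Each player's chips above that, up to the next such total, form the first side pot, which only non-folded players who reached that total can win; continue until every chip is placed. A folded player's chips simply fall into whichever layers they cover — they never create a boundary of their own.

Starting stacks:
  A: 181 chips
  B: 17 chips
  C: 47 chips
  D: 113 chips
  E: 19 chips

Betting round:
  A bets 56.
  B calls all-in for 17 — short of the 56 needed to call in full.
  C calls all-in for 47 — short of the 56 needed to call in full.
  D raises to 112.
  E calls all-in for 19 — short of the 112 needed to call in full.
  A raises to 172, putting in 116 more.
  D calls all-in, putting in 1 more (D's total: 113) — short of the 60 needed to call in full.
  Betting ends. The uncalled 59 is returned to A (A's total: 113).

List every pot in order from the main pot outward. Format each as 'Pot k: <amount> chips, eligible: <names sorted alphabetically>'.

Pot 1: 85 chips, eligible: A, B, C, D, E
Pot 2: 8 chips, eligible: A, C, D, E
Pot 3: 84 chips, eligible: A, C, D
Pot 4: 132 chips, eligible: A, D

Derivation:
Contributions (after 59 returned to A): A=113, B=17, C=47, D=113, E=19
Pot levels (distinct totals of non-folded players): 17, 19, 47, 113
Layer 1-17: 17 each from A, B, C, D, E = 17*5 = 85 chips; eligible A, B, C, D, E
Layer 18-19: 2 each from A, C, D, E = 2*4 = 8 chips; eligible A, C, D, E
Layer 20-47: 28 each from A, C, D = 28*3 = 84 chips; eligible A, C, D
Layer 48-113: 66 each from A, D = 66*2 = 132 chips; eligible A, D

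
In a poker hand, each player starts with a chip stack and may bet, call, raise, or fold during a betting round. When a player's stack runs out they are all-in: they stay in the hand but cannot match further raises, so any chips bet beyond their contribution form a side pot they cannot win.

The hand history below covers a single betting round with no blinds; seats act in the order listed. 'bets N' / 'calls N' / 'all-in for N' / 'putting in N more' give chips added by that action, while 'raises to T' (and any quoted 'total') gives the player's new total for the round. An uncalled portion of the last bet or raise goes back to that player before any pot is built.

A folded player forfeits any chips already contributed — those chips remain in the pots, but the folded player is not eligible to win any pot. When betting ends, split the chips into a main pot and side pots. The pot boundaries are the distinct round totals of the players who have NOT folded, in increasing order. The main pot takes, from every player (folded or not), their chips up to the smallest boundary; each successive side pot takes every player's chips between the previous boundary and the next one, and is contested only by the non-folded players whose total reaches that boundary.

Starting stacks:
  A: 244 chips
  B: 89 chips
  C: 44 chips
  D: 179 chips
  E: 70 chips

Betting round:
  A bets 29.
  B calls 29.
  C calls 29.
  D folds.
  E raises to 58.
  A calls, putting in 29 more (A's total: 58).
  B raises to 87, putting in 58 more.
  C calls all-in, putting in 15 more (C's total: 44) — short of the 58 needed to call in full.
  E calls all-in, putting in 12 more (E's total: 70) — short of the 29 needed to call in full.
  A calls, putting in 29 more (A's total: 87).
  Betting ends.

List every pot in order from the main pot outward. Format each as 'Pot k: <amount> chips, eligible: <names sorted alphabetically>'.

Pot 1: 176 chips, eligible: A, B, C, E
Pot 2: 78 chips, eligible: A, B, E
Pot 3: 34 chips, eligible: A, B

Derivation:
Contributions: A=87, B=87, C=44, E=70
Folded: D
Pot levels (distinct totals of non-folded players): 44, 70, 87
Layer 1-44: 44 each from A, B, C, E = 44*4 = 176 chips; eligible A, B, C, E
Layer 45-70: 26 each from A, B, E = 26*3 = 78 chips; eligible A, B, E
Layer 71-87: 17 each from A, B = 17*2 = 34 chips; eligible A, B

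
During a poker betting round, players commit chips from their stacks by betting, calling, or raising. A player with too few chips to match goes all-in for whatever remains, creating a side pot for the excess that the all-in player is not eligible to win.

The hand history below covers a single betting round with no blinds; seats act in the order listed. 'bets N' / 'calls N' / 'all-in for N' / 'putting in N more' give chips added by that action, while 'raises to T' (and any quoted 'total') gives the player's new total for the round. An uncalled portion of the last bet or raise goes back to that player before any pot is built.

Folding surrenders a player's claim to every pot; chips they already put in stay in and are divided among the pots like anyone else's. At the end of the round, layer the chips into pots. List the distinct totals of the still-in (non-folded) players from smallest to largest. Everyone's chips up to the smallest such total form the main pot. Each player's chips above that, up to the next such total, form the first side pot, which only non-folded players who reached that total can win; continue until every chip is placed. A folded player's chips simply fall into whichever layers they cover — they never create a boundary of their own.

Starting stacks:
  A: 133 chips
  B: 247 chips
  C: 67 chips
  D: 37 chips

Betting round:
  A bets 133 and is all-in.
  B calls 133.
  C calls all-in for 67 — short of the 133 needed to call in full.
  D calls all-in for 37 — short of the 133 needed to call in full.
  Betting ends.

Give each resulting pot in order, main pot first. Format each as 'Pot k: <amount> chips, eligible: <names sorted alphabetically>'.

Contributions: A=133, B=133, C=67, D=37
Pot levels (distinct totals of non-folded players): 37, 67, 133
Layer 1-37: 37 each from A, B, C, D = 37*4 = 148 chips; eligible A, B, C, D
Layer 38-67: 30 each from A, B, C = 30*3 = 90 chips; eligible A, B, C
Layer 68-133: 66 each from A, B = 66*2 = 132 chips; eligible A, B

Pot 1: 148 chips, eligible: A, B, C, D
Pot 2: 90 chips, eligible: A, B, C
Pot 3: 132 chips, eligible: A, B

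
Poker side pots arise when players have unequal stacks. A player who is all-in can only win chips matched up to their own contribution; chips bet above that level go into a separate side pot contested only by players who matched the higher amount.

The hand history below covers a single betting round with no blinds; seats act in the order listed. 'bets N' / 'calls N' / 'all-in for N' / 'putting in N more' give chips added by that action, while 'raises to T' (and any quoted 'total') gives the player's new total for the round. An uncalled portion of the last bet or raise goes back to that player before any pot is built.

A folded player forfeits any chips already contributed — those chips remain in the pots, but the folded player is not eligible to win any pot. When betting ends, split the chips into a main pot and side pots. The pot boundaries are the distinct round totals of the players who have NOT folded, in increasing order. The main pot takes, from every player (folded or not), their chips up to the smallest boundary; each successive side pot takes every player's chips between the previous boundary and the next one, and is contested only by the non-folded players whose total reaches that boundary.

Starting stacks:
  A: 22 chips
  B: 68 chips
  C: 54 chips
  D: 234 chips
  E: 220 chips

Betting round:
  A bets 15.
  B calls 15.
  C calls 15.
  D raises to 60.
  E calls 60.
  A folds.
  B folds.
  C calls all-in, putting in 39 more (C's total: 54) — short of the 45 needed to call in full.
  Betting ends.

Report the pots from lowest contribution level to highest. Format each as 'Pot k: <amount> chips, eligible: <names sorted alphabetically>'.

Contributions: A=15, B=15, C=54, D=60, E=60
Folded: A, B
Pot levels (distinct totals of non-folded players): 54, 60
Layer 1-54: A 15 + B 15 + C 54 + D 54 + E 54 = 192 chips; eligible C, D, E
Layer 55-60: 6 each from D, E = 6*2 = 12 chips; eligible D, E

Pot 1: 192 chips, eligible: C, D, E
Pot 2: 12 chips, eligible: D, E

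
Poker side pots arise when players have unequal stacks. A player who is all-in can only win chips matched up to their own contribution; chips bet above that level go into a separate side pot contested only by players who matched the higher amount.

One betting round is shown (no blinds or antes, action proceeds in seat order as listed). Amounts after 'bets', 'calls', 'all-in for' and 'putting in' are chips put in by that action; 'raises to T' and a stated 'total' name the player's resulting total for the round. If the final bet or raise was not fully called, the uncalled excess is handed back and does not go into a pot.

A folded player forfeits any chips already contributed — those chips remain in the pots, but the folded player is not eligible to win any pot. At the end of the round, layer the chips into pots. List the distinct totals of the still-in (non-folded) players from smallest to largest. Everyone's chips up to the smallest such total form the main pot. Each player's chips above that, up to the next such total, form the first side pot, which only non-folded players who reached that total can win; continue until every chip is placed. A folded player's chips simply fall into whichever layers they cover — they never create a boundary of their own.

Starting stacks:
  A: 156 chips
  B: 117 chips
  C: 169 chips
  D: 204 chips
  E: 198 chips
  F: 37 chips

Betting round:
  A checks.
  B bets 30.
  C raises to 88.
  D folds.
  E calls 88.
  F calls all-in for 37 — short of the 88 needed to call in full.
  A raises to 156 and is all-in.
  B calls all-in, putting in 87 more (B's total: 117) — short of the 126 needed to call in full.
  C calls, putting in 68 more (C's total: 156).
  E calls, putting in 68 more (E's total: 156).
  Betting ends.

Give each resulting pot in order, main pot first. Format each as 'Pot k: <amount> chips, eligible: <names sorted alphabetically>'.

Contributions: A=156, B=117, C=156, E=156, F=37
Folded: D
Pot levels (distinct totals of non-folded players): 37, 117, 156
Layer 1-37: 37 each from A, B, C, E, F = 37*5 = 185 chips; eligible A, B, C, E, F
Layer 38-117: 80 each from A, B, C, E = 80*4 = 320 chips; eligible A, B, C, E
Layer 118-156: 39 each from A, C, E = 39*3 = 117 chips; eligible A, C, E

Pot 1: 185 chips, eligible: A, B, C, E, F
Pot 2: 320 chips, eligible: A, B, C, E
Pot 3: 117 chips, eligible: A, C, E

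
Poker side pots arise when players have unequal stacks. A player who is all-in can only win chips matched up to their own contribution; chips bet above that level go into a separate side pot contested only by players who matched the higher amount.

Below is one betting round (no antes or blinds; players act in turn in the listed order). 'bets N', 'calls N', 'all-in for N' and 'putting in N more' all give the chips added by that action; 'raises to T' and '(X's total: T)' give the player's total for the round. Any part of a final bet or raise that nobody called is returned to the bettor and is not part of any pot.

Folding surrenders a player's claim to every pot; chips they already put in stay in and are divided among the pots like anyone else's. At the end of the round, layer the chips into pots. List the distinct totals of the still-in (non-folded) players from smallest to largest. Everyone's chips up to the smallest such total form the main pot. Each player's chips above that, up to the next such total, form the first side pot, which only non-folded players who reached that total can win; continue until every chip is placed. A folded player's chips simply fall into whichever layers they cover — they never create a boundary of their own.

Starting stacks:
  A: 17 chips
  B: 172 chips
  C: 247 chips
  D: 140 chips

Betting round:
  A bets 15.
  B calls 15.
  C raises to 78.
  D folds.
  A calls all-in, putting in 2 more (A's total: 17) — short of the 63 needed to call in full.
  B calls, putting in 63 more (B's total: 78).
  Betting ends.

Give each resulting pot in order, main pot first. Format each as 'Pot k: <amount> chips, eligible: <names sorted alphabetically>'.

Contributions: A=17, B=78, C=78
Folded: D
Pot levels (distinct totals of non-folded players): 17, 78
Layer 1-17: 17 each from A, B, C = 17*3 = 51 chips; eligible A, B, C
Layer 18-78: 61 each from B, C = 61*2 = 122 chips; eligible B, C

Pot 1: 51 chips, eligible: A, B, C
Pot 2: 122 chips, eligible: B, C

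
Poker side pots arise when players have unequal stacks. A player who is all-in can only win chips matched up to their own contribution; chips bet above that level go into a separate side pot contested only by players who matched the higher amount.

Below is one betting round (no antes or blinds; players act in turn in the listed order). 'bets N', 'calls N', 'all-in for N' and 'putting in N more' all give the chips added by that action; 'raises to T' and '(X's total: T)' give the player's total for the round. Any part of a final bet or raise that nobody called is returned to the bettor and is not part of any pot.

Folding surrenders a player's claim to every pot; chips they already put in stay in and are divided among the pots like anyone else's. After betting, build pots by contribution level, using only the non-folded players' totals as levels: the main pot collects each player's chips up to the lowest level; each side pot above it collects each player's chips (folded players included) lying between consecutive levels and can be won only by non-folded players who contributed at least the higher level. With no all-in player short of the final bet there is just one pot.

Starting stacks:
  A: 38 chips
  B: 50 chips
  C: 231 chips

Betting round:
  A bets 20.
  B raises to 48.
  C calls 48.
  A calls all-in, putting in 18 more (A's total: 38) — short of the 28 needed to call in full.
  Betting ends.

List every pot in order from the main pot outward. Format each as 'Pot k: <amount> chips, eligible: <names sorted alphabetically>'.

Pot 1: 114 chips, eligible: A, B, C
Pot 2: 20 chips, eligible: B, C

Derivation:
Contributions: A=38, B=48, C=48
Pot levels (distinct totals of non-folded players): 38, 48
Layer 1-38: 38 each from A, B, C = 38*3 = 114 chips; eligible A, B, C
Layer 39-48: 10 each from B, C = 10*2 = 20 chips; eligible B, C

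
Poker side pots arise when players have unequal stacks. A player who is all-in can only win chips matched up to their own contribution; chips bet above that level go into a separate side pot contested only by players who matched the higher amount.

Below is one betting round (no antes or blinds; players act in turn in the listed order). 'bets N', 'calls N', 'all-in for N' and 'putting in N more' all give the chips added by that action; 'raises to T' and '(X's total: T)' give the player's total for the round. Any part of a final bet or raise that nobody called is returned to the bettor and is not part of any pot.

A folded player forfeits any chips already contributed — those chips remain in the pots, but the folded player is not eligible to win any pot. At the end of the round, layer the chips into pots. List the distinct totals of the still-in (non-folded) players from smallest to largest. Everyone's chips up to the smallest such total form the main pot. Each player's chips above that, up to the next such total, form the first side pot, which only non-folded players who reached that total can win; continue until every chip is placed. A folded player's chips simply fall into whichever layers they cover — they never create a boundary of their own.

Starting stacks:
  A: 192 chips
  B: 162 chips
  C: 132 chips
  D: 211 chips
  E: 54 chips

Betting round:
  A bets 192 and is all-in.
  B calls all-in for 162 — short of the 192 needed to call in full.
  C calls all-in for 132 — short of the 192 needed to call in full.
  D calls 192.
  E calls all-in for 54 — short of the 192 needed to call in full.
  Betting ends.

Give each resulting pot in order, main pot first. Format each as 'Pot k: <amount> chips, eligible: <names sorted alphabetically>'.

Pot 1: 270 chips, eligible: A, B, C, D, E
Pot 2: 312 chips, eligible: A, B, C, D
Pot 3: 90 chips, eligible: A, B, D
Pot 4: 60 chips, eligible: A, D

Derivation:
Contributions: A=192, B=162, C=132, D=192, E=54
Pot levels (distinct totals of non-folded players): 54, 132, 162, 192
Layer 1-54: 54 each from A, B, C, D, E = 54*5 = 270 chips; eligible A, B, C, D, E
Layer 55-132: 78 each from A, B, C, D = 78*4 = 312 chips; eligible A, B, C, D
Layer 133-162: 30 each from A, B, D = 30*3 = 90 chips; eligible A, B, D
Layer 163-192: 30 each from A, D = 30*2 = 60 chips; eligible A, D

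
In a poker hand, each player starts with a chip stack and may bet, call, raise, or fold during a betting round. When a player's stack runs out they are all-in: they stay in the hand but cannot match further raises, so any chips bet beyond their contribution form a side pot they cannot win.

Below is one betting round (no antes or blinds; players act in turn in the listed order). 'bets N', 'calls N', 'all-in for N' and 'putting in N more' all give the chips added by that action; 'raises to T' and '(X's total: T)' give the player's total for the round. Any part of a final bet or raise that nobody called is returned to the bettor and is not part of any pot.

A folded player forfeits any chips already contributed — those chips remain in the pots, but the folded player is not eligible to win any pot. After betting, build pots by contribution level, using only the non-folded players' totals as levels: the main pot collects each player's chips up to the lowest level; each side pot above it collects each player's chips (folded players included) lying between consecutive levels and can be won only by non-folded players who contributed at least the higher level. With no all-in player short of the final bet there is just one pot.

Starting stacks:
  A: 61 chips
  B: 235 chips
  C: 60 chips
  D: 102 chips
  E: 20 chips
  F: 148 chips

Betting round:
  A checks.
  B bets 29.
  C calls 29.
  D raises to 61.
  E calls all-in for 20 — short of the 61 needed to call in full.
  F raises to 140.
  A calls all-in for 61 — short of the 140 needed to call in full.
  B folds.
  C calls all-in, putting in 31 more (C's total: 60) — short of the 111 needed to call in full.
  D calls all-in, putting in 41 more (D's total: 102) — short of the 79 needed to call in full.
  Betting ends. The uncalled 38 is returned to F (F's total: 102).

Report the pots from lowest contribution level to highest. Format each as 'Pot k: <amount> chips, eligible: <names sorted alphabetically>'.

Contributions (after 38 returned to F): A=61, B=29, C=60, D=102, E=20, F=102
Folded: B
Pot levels (distinct totals of non-folded players): 20, 60, 61, 102
Layer 1-20: 20 each from A, B, C, D, E, F = 20*6 = 120 chips; eligible A, C, D, E, F
Layer 21-60: A 40 + B 9 + C 40 + D 40 + F 40 = 169 chips; eligible A, C, D, F
Layer 61-61: 1 each from A, D, F = 1*3 = 3 chips; eligible A, D, F
Layer 62-102: 41 each from D, F = 41*2 = 82 chips; eligible D, F

Pot 1: 120 chips, eligible: A, C, D, E, F
Pot 2: 169 chips, eligible: A, C, D, F
Pot 3: 3 chips, eligible: A, D, F
Pot 4: 82 chips, eligible: D, F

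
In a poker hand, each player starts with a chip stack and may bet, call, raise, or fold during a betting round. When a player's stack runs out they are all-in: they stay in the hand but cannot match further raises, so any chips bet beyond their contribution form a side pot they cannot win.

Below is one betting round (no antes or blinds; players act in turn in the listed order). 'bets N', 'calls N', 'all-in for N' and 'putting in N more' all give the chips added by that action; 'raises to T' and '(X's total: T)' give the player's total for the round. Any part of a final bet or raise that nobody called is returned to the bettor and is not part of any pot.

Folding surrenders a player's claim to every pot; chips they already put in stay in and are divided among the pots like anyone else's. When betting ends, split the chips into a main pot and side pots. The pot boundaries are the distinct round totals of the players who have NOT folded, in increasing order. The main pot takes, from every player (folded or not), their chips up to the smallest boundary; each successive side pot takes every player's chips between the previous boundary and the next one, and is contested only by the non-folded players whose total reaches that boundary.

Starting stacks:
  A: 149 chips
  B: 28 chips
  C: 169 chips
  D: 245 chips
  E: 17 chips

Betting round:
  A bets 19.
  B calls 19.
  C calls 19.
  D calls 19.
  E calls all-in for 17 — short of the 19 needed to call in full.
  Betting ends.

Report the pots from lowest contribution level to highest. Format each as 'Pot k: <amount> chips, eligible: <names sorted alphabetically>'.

Pot 1: 85 chips, eligible: A, B, C, D, E
Pot 2: 8 chips, eligible: A, B, C, D

Derivation:
Contributions: A=19, B=19, C=19, D=19, E=17
Pot levels (distinct totals of non-folded players): 17, 19
Layer 1-17: 17 each from A, B, C, D, E = 17*5 = 85 chips; eligible A, B, C, D, E
Layer 18-19: 2 each from A, B, C, D = 2*4 = 8 chips; eligible A, B, C, D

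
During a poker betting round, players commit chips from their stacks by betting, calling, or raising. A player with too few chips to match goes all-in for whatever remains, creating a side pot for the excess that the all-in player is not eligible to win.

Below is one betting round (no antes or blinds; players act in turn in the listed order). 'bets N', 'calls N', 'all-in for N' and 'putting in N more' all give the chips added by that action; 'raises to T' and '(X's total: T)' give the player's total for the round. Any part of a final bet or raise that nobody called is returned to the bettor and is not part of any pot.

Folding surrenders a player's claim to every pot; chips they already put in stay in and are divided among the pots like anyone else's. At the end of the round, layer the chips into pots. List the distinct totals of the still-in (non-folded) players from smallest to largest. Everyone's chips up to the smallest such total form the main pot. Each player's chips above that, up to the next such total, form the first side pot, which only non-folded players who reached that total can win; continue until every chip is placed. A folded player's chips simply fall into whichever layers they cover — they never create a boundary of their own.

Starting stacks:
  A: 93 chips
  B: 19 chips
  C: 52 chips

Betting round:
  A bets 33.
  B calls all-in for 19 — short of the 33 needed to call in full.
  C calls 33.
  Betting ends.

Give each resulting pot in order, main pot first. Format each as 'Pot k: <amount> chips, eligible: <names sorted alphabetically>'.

Contributions: A=33, B=19, C=33
Pot levels (distinct totals of non-folded players): 19, 33
Layer 1-19: 19 each from A, B, C = 19*3 = 57 chips; eligible A, B, C
Layer 20-33: 14 each from A, C = 14*2 = 28 chips; eligible A, C

Pot 1: 57 chips, eligible: A, B, C
Pot 2: 28 chips, eligible: A, C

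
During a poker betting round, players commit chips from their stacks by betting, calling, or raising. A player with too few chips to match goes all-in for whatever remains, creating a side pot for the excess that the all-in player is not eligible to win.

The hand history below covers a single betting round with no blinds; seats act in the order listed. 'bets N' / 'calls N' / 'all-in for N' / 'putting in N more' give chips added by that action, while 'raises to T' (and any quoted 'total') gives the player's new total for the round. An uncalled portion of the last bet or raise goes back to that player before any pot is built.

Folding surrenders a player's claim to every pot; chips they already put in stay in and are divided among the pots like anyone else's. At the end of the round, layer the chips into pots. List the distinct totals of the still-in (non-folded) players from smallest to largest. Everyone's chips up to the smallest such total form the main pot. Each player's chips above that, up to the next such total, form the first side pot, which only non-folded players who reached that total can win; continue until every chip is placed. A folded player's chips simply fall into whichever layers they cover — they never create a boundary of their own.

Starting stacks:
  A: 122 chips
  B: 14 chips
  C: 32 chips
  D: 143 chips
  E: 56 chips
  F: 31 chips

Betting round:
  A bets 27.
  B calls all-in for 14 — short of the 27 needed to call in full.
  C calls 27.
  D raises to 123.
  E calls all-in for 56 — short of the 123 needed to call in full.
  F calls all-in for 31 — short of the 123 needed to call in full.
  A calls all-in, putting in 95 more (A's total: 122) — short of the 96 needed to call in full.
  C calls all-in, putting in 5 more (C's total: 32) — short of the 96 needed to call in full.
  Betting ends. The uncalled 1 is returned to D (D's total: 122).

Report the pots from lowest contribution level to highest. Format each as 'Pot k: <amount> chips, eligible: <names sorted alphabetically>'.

Pot 1: 84 chips, eligible: A, B, C, D, E, F
Pot 2: 85 chips, eligible: A, C, D, E, F
Pot 3: 4 chips, eligible: A, C, D, E
Pot 4: 72 chips, eligible: A, D, E
Pot 5: 132 chips, eligible: A, D

Derivation:
Contributions (after 1 returned to D): A=122, B=14, C=32, D=122, E=56, F=31
Pot levels (distinct totals of non-folded players): 14, 31, 32, 56, 122
Layer 1-14: 14 each from A, B, C, D, E, F = 14*6 = 84 chips; eligible A, B, C, D, E, F
Layer 15-31: 17 each from A, C, D, E, F = 17*5 = 85 chips; eligible A, C, D, E, F
Layer 32-32: 1 each from A, C, D, E = 1*4 = 4 chips; eligible A, C, D, E
Layer 33-56: 24 each from A, D, E = 24*3 = 72 chips; eligible A, D, E
Layer 57-122: 66 each from A, D = 66*2 = 132 chips; eligible A, D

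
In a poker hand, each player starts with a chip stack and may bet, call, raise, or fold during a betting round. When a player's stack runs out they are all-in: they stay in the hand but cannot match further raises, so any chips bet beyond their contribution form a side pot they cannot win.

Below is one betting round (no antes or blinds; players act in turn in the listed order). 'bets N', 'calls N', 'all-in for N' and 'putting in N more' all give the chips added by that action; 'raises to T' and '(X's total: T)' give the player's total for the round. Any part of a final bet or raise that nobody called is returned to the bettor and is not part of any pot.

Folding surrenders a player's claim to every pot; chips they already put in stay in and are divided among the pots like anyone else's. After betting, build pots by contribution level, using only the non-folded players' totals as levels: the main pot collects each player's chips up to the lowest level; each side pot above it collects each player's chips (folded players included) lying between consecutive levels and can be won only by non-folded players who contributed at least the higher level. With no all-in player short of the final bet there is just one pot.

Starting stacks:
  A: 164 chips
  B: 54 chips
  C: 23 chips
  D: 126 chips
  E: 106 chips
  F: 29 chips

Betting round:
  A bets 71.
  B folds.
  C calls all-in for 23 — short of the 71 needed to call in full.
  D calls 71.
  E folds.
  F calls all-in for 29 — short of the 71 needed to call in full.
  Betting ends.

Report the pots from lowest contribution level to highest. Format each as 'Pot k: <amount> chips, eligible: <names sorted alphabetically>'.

Contributions: A=71, C=23, D=71, F=29
Folded: B, E
Pot levels (distinct totals of non-folded players): 23, 29, 71
Layer 1-23: 23 each from A, C, D, F = 23*4 = 92 chips; eligible A, C, D, F
Layer 24-29: 6 each from A, D, F = 6*3 = 18 chips; eligible A, D, F
Layer 30-71: 42 each from A, D = 42*2 = 84 chips; eligible A, D

Pot 1: 92 chips, eligible: A, C, D, F
Pot 2: 18 chips, eligible: A, D, F
Pot 3: 84 chips, eligible: A, D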